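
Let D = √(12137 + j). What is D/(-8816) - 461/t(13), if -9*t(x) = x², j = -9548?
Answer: 4149/169 - √2589/8816 ≈ 24.545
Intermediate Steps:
t(x) = -x²/9
D = √2589 (D = √(12137 - 9548) = √2589 ≈ 50.882)
D/(-8816) - 461/t(13) = √2589/(-8816) - 461/((-⅑*13²)) = √2589*(-1/8816) - 461/((-⅑*169)) = -√2589/8816 - 461/(-169/9) = -√2589/8816 - 461*(-9/169) = -√2589/8816 + 4149/169 = 4149/169 - √2589/8816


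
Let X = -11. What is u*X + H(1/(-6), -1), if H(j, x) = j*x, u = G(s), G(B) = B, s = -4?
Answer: 265/6 ≈ 44.167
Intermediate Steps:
u = -4
u*X + H(1/(-6), -1) = -4*(-11) - 1/(-6) = 44 - ⅙*(-1) = 44 + ⅙ = 265/6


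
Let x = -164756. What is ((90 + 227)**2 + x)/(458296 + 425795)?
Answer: -64267/884091 ≈ -0.072693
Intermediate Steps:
((90 + 227)**2 + x)/(458296 + 425795) = ((90 + 227)**2 - 164756)/(458296 + 425795) = (317**2 - 164756)/884091 = (100489 - 164756)*(1/884091) = -64267*1/884091 = -64267/884091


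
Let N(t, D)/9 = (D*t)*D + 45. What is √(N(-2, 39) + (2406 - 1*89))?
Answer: 4*I*√1541 ≈ 157.02*I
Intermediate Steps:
N(t, D) = 405 + 9*t*D² (N(t, D) = 9*((D*t)*D + 45) = 9*(t*D² + 45) = 9*(45 + t*D²) = 405 + 9*t*D²)
√(N(-2, 39) + (2406 - 1*89)) = √((405 + 9*(-2)*39²) + (2406 - 1*89)) = √((405 + 9*(-2)*1521) + (2406 - 89)) = √((405 - 27378) + 2317) = √(-26973 + 2317) = √(-24656) = 4*I*√1541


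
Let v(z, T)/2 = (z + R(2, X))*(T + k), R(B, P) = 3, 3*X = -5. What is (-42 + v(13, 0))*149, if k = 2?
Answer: 3278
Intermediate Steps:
X = -5/3 (X = (1/3)*(-5) = -5/3 ≈ -1.6667)
v(z, T) = 2*(2 + T)*(3 + z) (v(z, T) = 2*((z + 3)*(T + 2)) = 2*((3 + z)*(2 + T)) = 2*((2 + T)*(3 + z)) = 2*(2 + T)*(3 + z))
(-42 + v(13, 0))*149 = (-42 + (12 + 4*13 + 6*0 + 2*0*13))*149 = (-42 + (12 + 52 + 0 + 0))*149 = (-42 + 64)*149 = 22*149 = 3278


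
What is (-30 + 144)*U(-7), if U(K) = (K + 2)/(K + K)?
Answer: 285/7 ≈ 40.714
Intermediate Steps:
U(K) = (2 + K)/(2*K) (U(K) = (2 + K)/((2*K)) = (2 + K)*(1/(2*K)) = (2 + K)/(2*K))
(-30 + 144)*U(-7) = (-30 + 144)*((1/2)*(2 - 7)/(-7)) = 114*((1/2)*(-1/7)*(-5)) = 114*(5/14) = 285/7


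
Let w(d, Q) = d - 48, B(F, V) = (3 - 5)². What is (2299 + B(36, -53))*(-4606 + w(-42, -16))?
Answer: -10814888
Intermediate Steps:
B(F, V) = 4 (B(F, V) = (-2)² = 4)
w(d, Q) = -48 + d
(2299 + B(36, -53))*(-4606 + w(-42, -16)) = (2299 + 4)*(-4606 + (-48 - 42)) = 2303*(-4606 - 90) = 2303*(-4696) = -10814888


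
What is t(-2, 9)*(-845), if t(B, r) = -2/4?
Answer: 845/2 ≈ 422.50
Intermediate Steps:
t(B, r) = -1/2 (t(B, r) = -2*1/4 = -1/2)
t(-2, 9)*(-845) = -1/2*(-845) = 845/2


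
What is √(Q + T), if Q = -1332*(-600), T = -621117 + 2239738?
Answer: √2417821 ≈ 1554.9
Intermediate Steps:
T = 1618621
Q = 799200
√(Q + T) = √(799200 + 1618621) = √2417821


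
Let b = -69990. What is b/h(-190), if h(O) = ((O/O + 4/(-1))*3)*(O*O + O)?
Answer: 2333/10773 ≈ 0.21656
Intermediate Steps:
h(O) = -9*O - 9*O² (h(O) = ((1 + 4*(-1))*3)*(O² + O) = ((1 - 4)*3)*(O + O²) = (-3*3)*(O + O²) = -9*(O + O²) = -9*O - 9*O²)
b/h(-190) = -69990*1/(1710*(1 - 190)) = -69990/((-9*(-190)*(-189))) = -69990/(-323190) = -69990*(-1/323190) = 2333/10773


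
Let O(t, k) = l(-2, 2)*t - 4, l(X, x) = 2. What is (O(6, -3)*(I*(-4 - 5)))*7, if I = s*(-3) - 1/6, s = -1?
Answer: -1428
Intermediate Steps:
O(t, k) = -4 + 2*t (O(t, k) = 2*t - 4 = -4 + 2*t)
I = 17/6 (I = -1*(-3) - 1/6 = 3 - 1*⅙ = 3 - ⅙ = 17/6 ≈ 2.8333)
(O(6, -3)*(I*(-4 - 5)))*7 = ((-4 + 2*6)*(17*(-4 - 5)/6))*7 = ((-4 + 12)*((17/6)*(-9)))*7 = (8*(-51/2))*7 = -204*7 = -1428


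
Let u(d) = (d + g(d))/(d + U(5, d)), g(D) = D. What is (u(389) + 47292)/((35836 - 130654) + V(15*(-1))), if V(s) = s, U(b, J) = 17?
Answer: -9600665/19251099 ≈ -0.49871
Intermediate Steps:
u(d) = 2*d/(17 + d) (u(d) = (d + d)/(d + 17) = (2*d)/(17 + d) = 2*d/(17 + d))
(u(389) + 47292)/((35836 - 130654) + V(15*(-1))) = (2*389/(17 + 389) + 47292)/((35836 - 130654) + 15*(-1)) = (2*389/406 + 47292)/(-94818 - 15) = (2*389*(1/406) + 47292)/(-94833) = (389/203 + 47292)*(-1/94833) = (9600665/203)*(-1/94833) = -9600665/19251099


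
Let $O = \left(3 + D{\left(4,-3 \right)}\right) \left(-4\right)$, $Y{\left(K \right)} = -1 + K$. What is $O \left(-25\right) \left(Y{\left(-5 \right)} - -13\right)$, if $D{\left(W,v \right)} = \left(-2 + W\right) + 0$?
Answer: $3500$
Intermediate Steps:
$D{\left(W,v \right)} = -2 + W$
$O = -20$ ($O = \left(3 + \left(-2 + 4\right)\right) \left(-4\right) = \left(3 + 2\right) \left(-4\right) = 5 \left(-4\right) = -20$)
$O \left(-25\right) \left(Y{\left(-5 \right)} - -13\right) = \left(-20\right) \left(-25\right) \left(\left(-1 - 5\right) - -13\right) = 500 \left(-6 + 13\right) = 500 \cdot 7 = 3500$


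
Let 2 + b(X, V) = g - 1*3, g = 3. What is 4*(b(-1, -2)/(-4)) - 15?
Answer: -13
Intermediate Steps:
b(X, V) = -2 (b(X, V) = -2 + (3 - 1*3) = -2 + (3 - 3) = -2 + 0 = -2)
4*(b(-1, -2)/(-4)) - 15 = 4*(-2/(-4)) - 15 = 4*(-2*(-1/4)) - 15 = 4*(1/2) - 15 = 2 - 15 = -13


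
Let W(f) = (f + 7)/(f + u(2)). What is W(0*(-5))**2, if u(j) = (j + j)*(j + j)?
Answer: 49/256 ≈ 0.19141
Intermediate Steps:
u(j) = 4*j**2 (u(j) = (2*j)*(2*j) = 4*j**2)
W(f) = (7 + f)/(16 + f) (W(f) = (f + 7)/(f + 4*2**2) = (7 + f)/(f + 4*4) = (7 + f)/(f + 16) = (7 + f)/(16 + f))
W(0*(-5))**2 = ((7 + 0*(-5))/(16 + 0*(-5)))**2 = ((7 + 0)/(16 + 0))**2 = (7/16)**2 = 49/256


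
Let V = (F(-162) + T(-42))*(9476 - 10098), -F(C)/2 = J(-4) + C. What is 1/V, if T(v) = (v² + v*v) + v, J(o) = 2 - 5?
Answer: -1/2373552 ≈ -4.2131e-7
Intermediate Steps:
J(o) = -3
T(v) = v + 2*v² (T(v) = (v² + v²) + v = 2*v² + v = v + 2*v²)
F(C) = 6 - 2*C (F(C) = -2*(-3 + C) = 6 - 2*C)
V = -2373552 (V = ((6 - 2*(-162)) - 42*(1 + 2*(-42)))*(9476 - 10098) = ((6 + 324) - 42*(1 - 84))*(-622) = (330 - 42*(-83))*(-622) = (330 + 3486)*(-622) = 3816*(-622) = -2373552)
1/V = 1/(-2373552) = -1/2373552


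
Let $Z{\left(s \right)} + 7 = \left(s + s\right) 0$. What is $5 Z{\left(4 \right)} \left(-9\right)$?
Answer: $315$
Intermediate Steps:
$Z{\left(s \right)} = -7$ ($Z{\left(s \right)} = -7 + \left(s + s\right) 0 = -7 + 2 s 0 = -7 + 0 = -7$)
$5 Z{\left(4 \right)} \left(-9\right) = 5 \left(-7\right) \left(-9\right) = \left(-35\right) \left(-9\right) = 315$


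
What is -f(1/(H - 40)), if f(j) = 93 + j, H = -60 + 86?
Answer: -1301/14 ≈ -92.929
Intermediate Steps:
H = 26
-f(1/(H - 40)) = -(93 + 1/(26 - 40)) = -(93 + 1/(-14)) = -(93 - 1/14) = -1*1301/14 = -1301/14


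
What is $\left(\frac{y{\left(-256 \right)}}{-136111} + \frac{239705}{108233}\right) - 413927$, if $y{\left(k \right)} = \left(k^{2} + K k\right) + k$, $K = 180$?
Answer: $- \frac{6097818608632346}{14731701863} \approx -4.1393 \cdot 10^{5}$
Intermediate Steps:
$y{\left(k \right)} = k^{2} + 181 k$ ($y{\left(k \right)} = \left(k^{2} + 180 k\right) + k = k^{2} + 181 k$)
$\left(\frac{y{\left(-256 \right)}}{-136111} + \frac{239705}{108233}\right) - 413927 = \left(\frac{\left(-256\right) \left(181 - 256\right)}{-136111} + \frac{239705}{108233}\right) - 413927 = \left(\left(-256\right) \left(-75\right) \left(- \frac{1}{136111}\right) + 239705 \cdot \frac{1}{108233}\right) - 413927 = \left(19200 \left(- \frac{1}{136111}\right) + \frac{239705}{108233}\right) - 413927 = \left(- \frac{19200}{136111} + \frac{239705}{108233}\right) - 413927 = \frac{30548413655}{14731701863} - 413927 = - \frac{6097818608632346}{14731701863}$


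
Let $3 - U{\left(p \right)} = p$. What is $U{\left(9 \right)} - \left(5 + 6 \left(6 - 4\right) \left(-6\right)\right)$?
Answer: $61$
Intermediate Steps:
$U{\left(p \right)} = 3 - p$
$U{\left(9 \right)} - \left(5 + 6 \left(6 - 4\right) \left(-6\right)\right) = \left(3 - 9\right) - \left(5 + 6 \left(6 - 4\right) \left(-6\right)\right) = \left(3 - 9\right) - \left(5 + 6 \cdot 2 \left(-6\right)\right) = -6 - \left(5 + 12 \left(-6\right)\right) = -6 - \left(5 - 72\right) = -6 - -67 = -6 + 67 = 61$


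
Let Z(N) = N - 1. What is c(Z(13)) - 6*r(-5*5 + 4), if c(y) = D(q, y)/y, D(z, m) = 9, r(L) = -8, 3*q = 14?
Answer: 195/4 ≈ 48.750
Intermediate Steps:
q = 14/3 (q = (⅓)*14 = 14/3 ≈ 4.6667)
Z(N) = -1 + N
c(y) = 9/y
c(Z(13)) - 6*r(-5*5 + 4) = 9/(-1 + 13) - 6*(-8) = 9/12 - 1*(-48) = 9*(1/12) + 48 = ¾ + 48 = 195/4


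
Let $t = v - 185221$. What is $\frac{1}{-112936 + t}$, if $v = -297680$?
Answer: $- \frac{1}{595837} \approx -1.6783 \cdot 10^{-6}$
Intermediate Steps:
$t = -482901$ ($t = -297680 - 185221 = -482901$)
$\frac{1}{-112936 + t} = \frac{1}{-112936 - 482901} = \frac{1}{-595837} = - \frac{1}{595837}$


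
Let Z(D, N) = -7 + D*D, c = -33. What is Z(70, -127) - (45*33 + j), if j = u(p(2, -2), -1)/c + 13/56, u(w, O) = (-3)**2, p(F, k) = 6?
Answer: 2099353/616 ≈ 3408.0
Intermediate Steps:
u(w, O) = 9
j = -25/616 (j = 9/(-33) + 13/56 = 9*(-1/33) + 13*(1/56) = -3/11 + 13/56 = -25/616 ≈ -0.040584)
Z(D, N) = -7 + D**2
Z(70, -127) - (45*33 + j) = (-7 + 70**2) - (45*33 - 25/616) = (-7 + 4900) - (1485 - 25/616) = 4893 - 1*914735/616 = 4893 - 914735/616 = 2099353/616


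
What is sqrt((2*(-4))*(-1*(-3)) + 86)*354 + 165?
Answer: 165 + 354*sqrt(62) ≈ 2952.4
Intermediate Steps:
sqrt((2*(-4))*(-1*(-3)) + 86)*354 + 165 = sqrt(-8*3 + 86)*354 + 165 = sqrt(-24 + 86)*354 + 165 = sqrt(62)*354 + 165 = 354*sqrt(62) + 165 = 165 + 354*sqrt(62)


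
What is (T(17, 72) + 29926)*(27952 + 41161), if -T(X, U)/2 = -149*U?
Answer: 3551164166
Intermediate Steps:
T(X, U) = 298*U (T(X, U) = -(-298)*U = 298*U)
(T(17, 72) + 29926)*(27952 + 41161) = (298*72 + 29926)*(27952 + 41161) = (21456 + 29926)*69113 = 51382*69113 = 3551164166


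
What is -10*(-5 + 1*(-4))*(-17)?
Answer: -1530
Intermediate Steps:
-10*(-5 + 1*(-4))*(-17) = -10*(-5 - 4)*(-17) = -10*(-9)*(-17) = 90*(-17) = -1530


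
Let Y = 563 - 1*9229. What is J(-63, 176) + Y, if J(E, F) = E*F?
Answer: -19754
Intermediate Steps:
Y = -8666 (Y = 563 - 9229 = -8666)
J(-63, 176) + Y = -63*176 - 8666 = -11088 - 8666 = -19754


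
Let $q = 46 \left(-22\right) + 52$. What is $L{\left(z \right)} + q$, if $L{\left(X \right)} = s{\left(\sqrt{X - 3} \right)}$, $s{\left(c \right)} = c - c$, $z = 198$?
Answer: $-960$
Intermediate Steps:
$s{\left(c \right)} = 0$
$L{\left(X \right)} = 0$
$q = -960$ ($q = -1012 + 52 = -960$)
$L{\left(z \right)} + q = 0 - 960 = -960$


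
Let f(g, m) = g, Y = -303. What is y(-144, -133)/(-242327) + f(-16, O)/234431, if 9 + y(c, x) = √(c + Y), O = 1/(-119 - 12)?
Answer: -1767353/56808960937 - I*√447/242327 ≈ -3.111e-5 - 8.7247e-5*I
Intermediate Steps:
O = -1/131 (O = 1/(-131) = -1/131 ≈ -0.0076336)
y(c, x) = -9 + √(-303 + c) (y(c, x) = -9 + √(c - 303) = -9 + √(-303 + c))
y(-144, -133)/(-242327) + f(-16, O)/234431 = (-9 + √(-303 - 144))/(-242327) - 16/234431 = (-9 + √(-447))*(-1/242327) - 16*1/234431 = (-9 + I*√447)*(-1/242327) - 16/234431 = (9/242327 - I*√447/242327) - 16/234431 = -1767353/56808960937 - I*√447/242327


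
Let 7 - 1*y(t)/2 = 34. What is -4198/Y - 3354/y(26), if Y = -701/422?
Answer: 16335863/6309 ≈ 2589.3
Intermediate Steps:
Y = -701/422 (Y = -701*1/422 = -701/422 ≈ -1.6611)
y(t) = -54 (y(t) = 14 - 2*34 = 14 - 68 = -54)
-4198/Y - 3354/y(26) = -4198/(-701/422) - 3354/(-54) = -4198*(-422/701) - 3354*(-1/54) = 1771556/701 + 559/9 = 16335863/6309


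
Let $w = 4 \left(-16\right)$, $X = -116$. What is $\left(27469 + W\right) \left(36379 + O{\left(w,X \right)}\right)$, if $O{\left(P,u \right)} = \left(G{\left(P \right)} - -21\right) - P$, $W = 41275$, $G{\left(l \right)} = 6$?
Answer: $2507093680$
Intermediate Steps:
$w = -64$
$O{\left(P,u \right)} = 27 - P$ ($O{\left(P,u \right)} = \left(6 - -21\right) - P = \left(6 + 21\right) - P = 27 - P$)
$\left(27469 + W\right) \left(36379 + O{\left(w,X \right)}\right) = \left(27469 + 41275\right) \left(36379 + \left(27 - -64\right)\right) = 68744 \left(36379 + \left(27 + 64\right)\right) = 68744 \left(36379 + 91\right) = 68744 \cdot 36470 = 2507093680$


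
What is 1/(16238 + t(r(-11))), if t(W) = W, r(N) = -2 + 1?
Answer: 1/16237 ≈ 6.1588e-5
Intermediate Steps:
r(N) = -1
1/(16238 + t(r(-11))) = 1/(16238 - 1) = 1/16237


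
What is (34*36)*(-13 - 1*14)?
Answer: -33048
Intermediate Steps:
(34*36)*(-13 - 1*14) = 1224*(-13 - 14) = 1224*(-27) = -33048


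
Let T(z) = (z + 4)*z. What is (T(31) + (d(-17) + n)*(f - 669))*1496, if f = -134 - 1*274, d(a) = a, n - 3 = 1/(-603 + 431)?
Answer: 1040136262/43 ≈ 2.4189e+7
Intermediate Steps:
n = 515/172 (n = 3 + 1/(-603 + 431) = 3 + 1/(-172) = 3 - 1/172 = 515/172 ≈ 2.9942)
f = -408 (f = -134 - 274 = -408)
T(z) = z*(4 + z) (T(z) = (4 + z)*z = z*(4 + z))
(T(31) + (d(-17) + n)*(f - 669))*1496 = (31*(4 + 31) + (-17 + 515/172)*(-408 - 669))*1496 = (31*35 - 2409/172*(-1077))*1496 = (1085 + 2594493/172)*1496 = (2781113/172)*1496 = 1040136262/43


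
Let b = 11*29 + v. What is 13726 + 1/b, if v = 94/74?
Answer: 162653137/11850 ≈ 13726.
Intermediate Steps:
v = 47/37 (v = 94*(1/74) = 47/37 ≈ 1.2703)
b = 11850/37 (b = 11*29 + 47/37 = 319 + 47/37 = 11850/37 ≈ 320.27)
13726 + 1/b = 13726 + 1/(11850/37) = 13726 + 37/11850 = 162653137/11850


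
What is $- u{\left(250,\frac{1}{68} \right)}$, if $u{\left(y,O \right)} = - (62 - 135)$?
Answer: $-73$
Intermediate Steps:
$u{\left(y,O \right)} = 73$ ($u{\left(y,O \right)} = \left(-1\right) \left(-73\right) = 73$)
$- u{\left(250,\frac{1}{68} \right)} = \left(-1\right) 73 = -73$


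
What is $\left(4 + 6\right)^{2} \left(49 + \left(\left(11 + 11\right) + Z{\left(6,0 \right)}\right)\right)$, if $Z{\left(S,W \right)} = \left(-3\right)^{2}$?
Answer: $8000$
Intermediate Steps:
$Z{\left(S,W \right)} = 9$
$\left(4 + 6\right)^{2} \left(49 + \left(\left(11 + 11\right) + Z{\left(6,0 \right)}\right)\right) = \left(4 + 6\right)^{2} \left(49 + \left(\left(11 + 11\right) + 9\right)\right) = 10^{2} \left(49 + \left(22 + 9\right)\right) = 100 \left(49 + 31\right) = 100 \cdot 80 = 8000$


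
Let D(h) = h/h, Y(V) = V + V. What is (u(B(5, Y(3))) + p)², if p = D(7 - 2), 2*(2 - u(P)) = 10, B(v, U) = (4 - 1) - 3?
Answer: 4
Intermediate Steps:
Y(V) = 2*V
B(v, U) = 0 (B(v, U) = 3 - 3 = 0)
D(h) = 1
u(P) = -3 (u(P) = 2 - ½*10 = 2 - 5 = -3)
p = 1
(u(B(5, Y(3))) + p)² = (-3 + 1)² = (-2)² = 4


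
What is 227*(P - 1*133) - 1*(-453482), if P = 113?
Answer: 448942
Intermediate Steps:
227*(P - 1*133) - 1*(-453482) = 227*(113 - 1*133) - 1*(-453482) = 227*(113 - 133) + 453482 = 227*(-20) + 453482 = -4540 + 453482 = 448942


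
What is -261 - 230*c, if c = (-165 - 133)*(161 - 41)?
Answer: 8224539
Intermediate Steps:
c = -35760 (c = -298*120 = -35760)
-261 - 230*c = -261 - 230*(-35760) = -261 + 8224800 = 8224539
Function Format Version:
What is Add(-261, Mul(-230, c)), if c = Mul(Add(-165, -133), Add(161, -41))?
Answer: 8224539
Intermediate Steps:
c = -35760 (c = Mul(-298, 120) = -35760)
Add(-261, Mul(-230, c)) = Add(-261, Mul(-230, -35760)) = Add(-261, 8224800) = 8224539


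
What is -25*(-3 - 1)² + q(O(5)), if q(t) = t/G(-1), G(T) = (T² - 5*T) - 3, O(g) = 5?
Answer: -1195/3 ≈ -398.33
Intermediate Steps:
G(T) = -3 + T² - 5*T
q(t) = t/3 (q(t) = t/(-3 + (-1)² - 5*(-1)) = t/(-3 + 1 + 5) = t/3)
-25*(-3 - 1)² + q(O(5)) = -25*(-3 - 1)² + (⅓)*5 = -25*(-4)² + 5/3 = -25*16 + 5/3 = -400 + 5/3 = -1195/3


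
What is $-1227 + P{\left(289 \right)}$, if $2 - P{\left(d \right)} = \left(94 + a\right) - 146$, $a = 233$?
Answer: $-1406$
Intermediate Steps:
$P{\left(d \right)} = -179$ ($P{\left(d \right)} = 2 - \left(\left(94 + 233\right) - 146\right) = 2 - \left(327 - 146\right) = 2 - 181 = -179$)
$-1227 + P{\left(289 \right)} = -1227 - 179 = -1406$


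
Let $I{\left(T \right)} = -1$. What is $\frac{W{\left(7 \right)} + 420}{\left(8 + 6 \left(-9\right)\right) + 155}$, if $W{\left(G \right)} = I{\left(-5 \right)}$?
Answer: $\frac{419}{109} \approx 3.844$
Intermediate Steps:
$W{\left(G \right)} = -1$
$\frac{W{\left(7 \right)} + 420}{\left(8 + 6 \left(-9\right)\right) + 155} = \frac{-1 + 420}{\left(8 + 6 \left(-9\right)\right) + 155} = \frac{419}{\left(8 - 54\right) + 155} = \frac{419}{-46 + 155} = \frac{419}{109}$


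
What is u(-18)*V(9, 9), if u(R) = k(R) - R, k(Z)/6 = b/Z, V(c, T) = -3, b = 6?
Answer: -48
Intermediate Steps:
k(Z) = 36/Z (k(Z) = 6*(6/Z) = 36/Z)
u(R) = -R + 36/R (u(R) = 36/R - R = -R + 36/R)
u(-18)*V(9, 9) = (-1*(-18) + 36/(-18))*(-3) = (18 + 36*(-1/18))*(-3) = (18 - 2)*(-3) = 16*(-3) = -48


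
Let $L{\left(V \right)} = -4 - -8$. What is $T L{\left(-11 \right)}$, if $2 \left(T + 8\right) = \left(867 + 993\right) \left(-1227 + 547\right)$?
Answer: $-2529632$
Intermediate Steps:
$L{\left(V \right)} = 4$ ($L{\left(V \right)} = -4 + 8 = 4$)
$T = -632408$ ($T = -8 + \frac{\left(867 + 993\right) \left(-1227 + 547\right)}{2} = -8 + \frac{1860 \left(-680\right)}{2} = -8 + \frac{1}{2} \left(-1264800\right) = -8 - 632400 = -632408$)
$T L{\left(-11 \right)} = \left(-632408\right) 4 = -2529632$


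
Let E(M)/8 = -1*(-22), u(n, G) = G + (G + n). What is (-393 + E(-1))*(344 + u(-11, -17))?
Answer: -64883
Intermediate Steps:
u(n, G) = n + 2*G
E(M) = 176 (E(M) = 8*(-1*(-22)) = 8*22 = 176)
(-393 + E(-1))*(344 + u(-11, -17)) = (-393 + 176)*(344 + (-11 + 2*(-17))) = -217*(344 + (-11 - 34)) = -217*(344 - 45) = -217*299 = -64883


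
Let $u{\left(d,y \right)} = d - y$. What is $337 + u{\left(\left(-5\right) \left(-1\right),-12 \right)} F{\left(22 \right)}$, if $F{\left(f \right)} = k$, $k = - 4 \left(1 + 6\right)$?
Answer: $-139$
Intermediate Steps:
$k = -28$ ($k = \left(-4\right) 7 = -28$)
$F{\left(f \right)} = -28$
$337 + u{\left(\left(-5\right) \left(-1\right),-12 \right)} F{\left(22 \right)} = 337 + \left(\left(-5\right) \left(-1\right) - -12\right) \left(-28\right) = 337 + \left(5 + 12\right) \left(-28\right) = 337 + 17 \left(-28\right) = 337 - 476 = -139$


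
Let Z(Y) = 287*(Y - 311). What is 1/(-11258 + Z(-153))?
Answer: -1/144426 ≈ -6.9240e-6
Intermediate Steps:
Z(Y) = -89257 + 287*Y (Z(Y) = 287*(-311 + Y) = -89257 + 287*Y)
1/(-11258 + Z(-153)) = 1/(-11258 + (-89257 + 287*(-153))) = 1/(-11258 + (-89257 - 43911)) = 1/(-11258 - 133168) = 1/(-144426) = -1/144426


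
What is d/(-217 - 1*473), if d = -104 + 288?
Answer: -4/15 ≈ -0.26667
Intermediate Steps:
d = 184
d/(-217 - 1*473) = 184/(-217 - 1*473) = 184/(-217 - 473) = 184/(-690) = 184*(-1/690) = -4/15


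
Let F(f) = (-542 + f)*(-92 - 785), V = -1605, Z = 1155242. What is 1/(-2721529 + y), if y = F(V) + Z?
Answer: 1/316632 ≈ 3.1582e-6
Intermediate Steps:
F(f) = 475334 - 877*f (F(f) = (-542 + f)*(-877) = 475334 - 877*f)
y = 3038161 (y = (475334 - 877*(-1605)) + 1155242 = (475334 + 1407585) + 1155242 = 1882919 + 1155242 = 3038161)
1/(-2721529 + y) = 1/(-2721529 + 3038161) = 1/316632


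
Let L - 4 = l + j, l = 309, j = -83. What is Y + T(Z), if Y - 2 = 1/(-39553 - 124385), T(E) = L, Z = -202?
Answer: 38033615/163938 ≈ 232.00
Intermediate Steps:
L = 230 (L = 4 + (309 - 83) = 4 + 226 = 230)
T(E) = 230
Y = 327875/163938 (Y = 2 + 1/(-39553 - 124385) = 2 + 1/(-163938) = 2 - 1/163938 = 327875/163938 ≈ 2.0000)
Y + T(Z) = 327875/163938 + 230 = 38033615/163938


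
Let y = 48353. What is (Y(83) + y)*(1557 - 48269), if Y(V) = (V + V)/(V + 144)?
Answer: -512724785464/227 ≈ -2.2587e+9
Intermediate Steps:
Y(V) = 2*V/(144 + V) (Y(V) = (2*V)/(144 + V) = 2*V/(144 + V))
(Y(83) + y)*(1557 - 48269) = (2*83/(144 + 83) + 48353)*(1557 - 48269) = (2*83/227 + 48353)*(-46712) = (2*83*(1/227) + 48353)*(-46712) = (166/227 + 48353)*(-46712) = (10976297/227)*(-46712) = -512724785464/227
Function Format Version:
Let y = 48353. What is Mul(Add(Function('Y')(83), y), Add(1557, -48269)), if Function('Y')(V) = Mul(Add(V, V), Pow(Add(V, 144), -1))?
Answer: Rational(-512724785464, 227) ≈ -2.2587e+9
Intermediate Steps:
Function('Y')(V) = Mul(2, V, Pow(Add(144, V), -1)) (Function('Y')(V) = Mul(Mul(2, V), Pow(Add(144, V), -1)) = Mul(2, V, Pow(Add(144, V), -1)))
Mul(Add(Function('Y')(83), y), Add(1557, -48269)) = Mul(Add(Mul(2, 83, Pow(Add(144, 83), -1)), 48353), Add(1557, -48269)) = Mul(Add(Mul(2, 83, Pow(227, -1)), 48353), -46712) = Mul(Add(Mul(2, 83, Rational(1, 227)), 48353), -46712) = Mul(Add(Rational(166, 227), 48353), -46712) = Mul(Rational(10976297, 227), -46712) = Rational(-512724785464, 227)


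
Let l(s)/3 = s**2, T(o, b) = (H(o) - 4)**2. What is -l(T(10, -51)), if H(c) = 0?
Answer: -768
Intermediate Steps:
T(o, b) = 16 (T(o, b) = (0 - 4)**2 = (-4)**2 = 16)
l(s) = 3*s**2
-l(T(10, -51)) = -3*16**2 = -3*256 = -1*768 = -768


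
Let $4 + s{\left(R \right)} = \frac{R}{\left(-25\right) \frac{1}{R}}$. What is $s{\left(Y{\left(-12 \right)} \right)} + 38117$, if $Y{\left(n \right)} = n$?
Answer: $\frac{952681}{25} \approx 38107.0$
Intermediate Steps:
$s{\left(R \right)} = -4 - \frac{R^{2}}{25}$ ($s{\left(R \right)} = -4 + \frac{R}{\left(-25\right) \frac{1}{R}} = -4 + R \left(- \frac{R}{25}\right) = -4 - \frac{R^{2}}{25}$)
$s{\left(Y{\left(-12 \right)} \right)} + 38117 = \left(-4 - \frac{\left(-12\right)^{2}}{25}\right) + 38117 = \left(-4 - \frac{144}{25}\right) + 38117 = - \frac{244}{25} + 38117 = \frac{952681}{25}$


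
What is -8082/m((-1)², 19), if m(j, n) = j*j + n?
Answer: -4041/10 ≈ -404.10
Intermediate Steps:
m(j, n) = n + j² (m(j, n) = j² + n = n + j²)
-8082/m((-1)², 19) = -8082/(19 + ((-1)²)²) = -8082/(19 + 1²) = -8082/(19 + 1) = -8082/20 = -8082*1/20 = -4041/10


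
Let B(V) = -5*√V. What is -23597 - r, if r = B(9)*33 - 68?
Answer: -23034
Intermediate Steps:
r = -563 (r = -5*√9*33 - 68 = -5*3*33 - 68 = -15*33 - 68 = -495 - 68 = -563)
-23597 - r = -23597 - 1*(-563) = -23597 + 563 = -23034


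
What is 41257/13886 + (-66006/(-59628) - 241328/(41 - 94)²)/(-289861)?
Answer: 1574871289620947/530007259006511 ≈ 2.9714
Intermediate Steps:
41257/13886 + (-66006/(-59628) - 241328/(41 - 94)²)/(-289861) = 41257*(1/13886) + (-66006*(-1/59628) - 241328/((-53)²))*(-1/289861) = 41257/13886 + (11001/9938 - 241328/2809)*(-1/289861) = 41257/13886 - 2367415855/27915842*(-1/289861) = 41257/13886 + 2367415855/8091713877962 = 1574871289620947/530007259006511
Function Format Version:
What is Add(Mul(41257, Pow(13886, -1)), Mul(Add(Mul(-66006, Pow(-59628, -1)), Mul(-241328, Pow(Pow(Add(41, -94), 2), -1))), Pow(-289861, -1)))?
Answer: Rational(1574871289620947, 530007259006511) ≈ 2.9714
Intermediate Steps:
Add(Mul(41257, Pow(13886, -1)), Mul(Add(Mul(-66006, Pow(-59628, -1)), Mul(-241328, Pow(Pow(Add(41, -94), 2), -1))), Pow(-289861, -1))) = Add(Mul(41257, Rational(1, 13886)), Mul(Add(Mul(-66006, Rational(-1, 59628)), Mul(-241328, Pow(Pow(-53, 2), -1))), Rational(-1, 289861))) = Add(Rational(41257, 13886), Mul(Add(Rational(11001, 9938), Mul(-241328, Pow(2809, -1))), Rational(-1, 289861))) = Add(Rational(41257, 13886), Mul(Add(Rational(11001, 9938), Mul(-241328, Rational(1, 2809))), Rational(-1, 289861))) = Add(Rational(41257, 13886), Mul(Add(Rational(11001, 9938), Rational(-241328, 2809)), Rational(-1, 289861))) = Add(Rational(41257, 13886), Mul(Rational(-2367415855, 27915842), Rational(-1, 289861))) = Add(Rational(41257, 13886), Rational(2367415855, 8091713877962)) = Rational(1574871289620947, 530007259006511)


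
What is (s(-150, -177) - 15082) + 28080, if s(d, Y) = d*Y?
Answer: 39548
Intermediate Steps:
s(d, Y) = Y*d
(s(-150, -177) - 15082) + 28080 = (-177*(-150) - 15082) + 28080 = (26550 - 15082) + 28080 = 11468 + 28080 = 39548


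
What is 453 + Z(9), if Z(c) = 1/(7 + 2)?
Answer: 4078/9 ≈ 453.11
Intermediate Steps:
Z(c) = 1/9
453 + Z(9) = 453 + 1/9 = 4078/9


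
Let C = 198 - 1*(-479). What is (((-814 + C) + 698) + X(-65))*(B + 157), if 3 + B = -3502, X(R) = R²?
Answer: -16023528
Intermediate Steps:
B = -3505 (B = -3 - 3502 = -3505)
C = 677 (C = 198 + 479 = 677)
(((-814 + C) + 698) + X(-65))*(B + 157) = (((-814 + 677) + 698) + (-65)²)*(-3505 + 157) = ((-137 + 698) + 4225)*(-3348) = (561 + 4225)*(-3348) = 4786*(-3348) = -16023528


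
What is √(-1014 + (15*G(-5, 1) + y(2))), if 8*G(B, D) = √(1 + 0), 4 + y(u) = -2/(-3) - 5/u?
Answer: I*√146586/12 ≈ 31.905*I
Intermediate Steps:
y(u) = -10/3 - 5/u (y(u) = -4 + (-2/(-3) - 5/u) = -4 + (-2*(-⅓) - 5/u) = -4 + (⅔ - 5/u) = -10/3 - 5/u)
G(B, D) = ⅛ (G(B, D) = √(1 + 0)/8 = √1/8 = (⅛)*1 = ⅛)
√(-1014 + (15*G(-5, 1) + y(2))) = √(-1014 + (15*(⅛) + (-10/3 - 5/2))) = √(-1014 + (15/8 + (-10/3 - 5*½))) = √(-1014 + (15/8 + (-10/3 - 5/2))) = √(-1014 + (15/8 - 35/6)) = √(-1014 - 95/24) = √(-24431/24) = I*√146586/12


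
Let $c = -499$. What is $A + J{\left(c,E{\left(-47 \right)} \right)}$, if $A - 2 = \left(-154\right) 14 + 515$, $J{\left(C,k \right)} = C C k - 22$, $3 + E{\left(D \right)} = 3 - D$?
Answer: $11701386$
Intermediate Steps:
$E{\left(D \right)} = - D$ ($E{\left(D \right)} = -3 - \left(-3 + D\right) = - D$)
$J{\left(C,k \right)} = -22 + k C^{2}$ ($J{\left(C,k \right)} = C^{2} k - 22 = k C^{2} - 22 = -22 + k C^{2}$)
$A = -1639$ ($A = 2 + \left(\left(-154\right) 14 + 515\right) = 2 + \left(-2156 + 515\right) = 2 - 1641 = -1639$)
$A + J{\left(c,E{\left(-47 \right)} \right)} = -1639 - \left(22 - \left(-1\right) \left(-47\right) \left(-499\right)^{2}\right) = -1639 + \left(-22 + 47 \cdot 249001\right) = -1639 + \left(-22 + 11703047\right) = -1639 + 11703025 = 11701386$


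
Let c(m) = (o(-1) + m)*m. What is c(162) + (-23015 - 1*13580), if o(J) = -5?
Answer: -11161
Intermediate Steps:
c(m) = m*(-5 + m) (c(m) = (-5 + m)*m = m*(-5 + m))
c(162) + (-23015 - 1*13580) = 162*(-5 + 162) + (-23015 - 1*13580) = 162*157 + (-23015 - 13580) = 25434 - 36595 = -11161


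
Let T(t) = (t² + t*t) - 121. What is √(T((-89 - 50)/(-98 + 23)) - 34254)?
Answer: I*√193320733/75 ≈ 185.39*I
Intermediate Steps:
T(t) = -121 + 2*t² (T(t) = (t² + t²) - 121 = 2*t² - 121 = -121 + 2*t²)
√(T((-89 - 50)/(-98 + 23)) - 34254) = √((-121 + 2*((-89 - 50)/(-98 + 23))²) - 34254) = √((-121 + 2*(-139/(-75))²) - 34254) = √((-121 + 2*(-139*(-1/75))²) - 34254) = √((-121 + 2*(139/75)²) - 34254) = √((-121 + 2*(19321/5625)) - 34254) = √((-121 + 38642/5625) - 34254) = √(-641983/5625 - 34254) = √(-193320733/5625) = I*√193320733/75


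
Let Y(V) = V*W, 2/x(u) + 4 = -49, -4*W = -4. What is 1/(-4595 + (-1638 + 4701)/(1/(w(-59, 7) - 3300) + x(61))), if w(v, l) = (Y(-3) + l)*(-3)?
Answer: -6677/568347583 ≈ -1.1748e-5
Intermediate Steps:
W = 1 (W = -1/4*(-4) = 1)
x(u) = -2/53 (x(u) = 2/(-4 - 49) = 2/(-53) = 2*(-1/53) = -2/53)
Y(V) = V (Y(V) = V*1 = V)
w(v, l) = 9 - 3*l (w(v, l) = (-3 + l)*(-3) = 9 - 3*l)
1/(-4595 + (-1638 + 4701)/(1/(w(-59, 7) - 3300) + x(61))) = 1/(-4595 + (-1638 + 4701)/(1/((9 - 3*7) - 3300) - 2/53)) = 1/(-4595 + 3063/(1/((9 - 21) - 3300) - 2/53)) = 1/(-4595 + 3063/(1/(-12 - 3300) - 2/53)) = 1/(-4595 + 3063/(1/(-3312) - 2/53)) = 1/(-4595 + 3063/(-1/3312 - 2/53)) = 1/(-4595 + 3063/(-6677/175536)) = 1/(-4595 + 3063*(-175536/6677)) = 1/(-4595 - 537666768/6677) = 1/(-568347583/6677) = -6677/568347583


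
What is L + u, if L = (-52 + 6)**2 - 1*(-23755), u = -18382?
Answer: 7489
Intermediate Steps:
L = 25871 (L = (-46)**2 + 23755 = 2116 + 23755 = 25871)
L + u = 25871 - 18382 = 7489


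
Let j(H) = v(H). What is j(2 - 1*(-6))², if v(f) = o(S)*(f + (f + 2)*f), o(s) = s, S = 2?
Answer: 30976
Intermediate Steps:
v(f) = 2*f + 2*f*(2 + f) (v(f) = 2*(f + (f + 2)*f) = 2*(f + (2 + f)*f) = 2*(f + f*(2 + f)) = 2*f + 2*f*(2 + f))
j(H) = 2*H*(3 + H)
j(2 - 1*(-6))² = (2*(2 - 1*(-6))*(3 + (2 - 1*(-6))))² = (2*(2 + 6)*(3 + (2 + 6)))² = (2*8*(3 + 8))² = (2*8*11)² = 176² = 30976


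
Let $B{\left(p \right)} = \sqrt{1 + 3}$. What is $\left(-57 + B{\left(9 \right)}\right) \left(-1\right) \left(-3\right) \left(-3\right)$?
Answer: $495$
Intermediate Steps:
$B{\left(p \right)} = 2$ ($B{\left(p \right)} = \sqrt{4} = 2$)
$\left(-57 + B{\left(9 \right)}\right) \left(-1\right) \left(-3\right) \left(-3\right) = \left(-57 + 2\right) \left(-1\right) \left(-3\right) \left(-3\right) = - 55 \cdot 3 \left(-3\right) = \left(-55\right) \left(-9\right) = 495$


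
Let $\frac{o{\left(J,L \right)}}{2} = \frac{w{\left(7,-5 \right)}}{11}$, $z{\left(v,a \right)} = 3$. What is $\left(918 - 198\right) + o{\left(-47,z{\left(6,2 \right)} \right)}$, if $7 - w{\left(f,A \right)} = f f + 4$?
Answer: $\frac{7828}{11} \approx 711.64$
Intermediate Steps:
$w{\left(f,A \right)} = 3 - f^{2}$ ($w{\left(f,A \right)} = 7 - \left(f f + 4\right) = 7 - \left(f^{2} + 4\right) = 7 - \left(4 + f^{2}\right) = 3 - f^{2}$)
$o{\left(J,L \right)} = - \frac{92}{11}$ ($o{\left(J,L \right)} = 2 \frac{3 - 7^{2}}{11} = 2 \left(3 - 49\right) \frac{1}{11} = 2 \left(\left(-46\right) \frac{1}{11}\right) = 2 \left(- \frac{46}{11}\right) = - \frac{92}{11}$)
$\left(918 - 198\right) + o{\left(-47,z{\left(6,2 \right)} \right)} = \left(918 - 198\right) - \frac{92}{11} = 720 - \frac{92}{11} = \frac{7828}{11}$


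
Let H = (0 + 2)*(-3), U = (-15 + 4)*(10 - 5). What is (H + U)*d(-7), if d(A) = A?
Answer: 427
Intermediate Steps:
U = -55 (U = -11*5 = -55)
H = -6 (H = 2*(-3) = -6)
(H + U)*d(-7) = (-6 - 55)*(-7) = -61*(-7) = 427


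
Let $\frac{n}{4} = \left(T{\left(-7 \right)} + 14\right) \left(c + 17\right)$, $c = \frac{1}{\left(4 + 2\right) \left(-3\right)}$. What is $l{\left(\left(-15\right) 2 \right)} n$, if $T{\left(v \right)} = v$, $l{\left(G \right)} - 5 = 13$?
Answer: $8540$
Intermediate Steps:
$l{\left(G \right)} = 18$ ($l{\left(G \right)} = 5 + 13 = 18$)
$c = - \frac{1}{18}$ ($c = \frac{1}{6 \left(-3\right)} = \frac{1}{-18} = - \frac{1}{18} \approx -0.055556$)
$n = \frac{4270}{9}$ ($n = 4 \left(-7 + 14\right) \left(- \frac{1}{18} + 17\right) = 4 \cdot 7 \cdot \frac{305}{18} = 4 \cdot \frac{2135}{18} = \frac{4270}{9} \approx 474.44$)
$l{\left(\left(-15\right) 2 \right)} n = 18 \cdot \frac{4270}{9} = 8540$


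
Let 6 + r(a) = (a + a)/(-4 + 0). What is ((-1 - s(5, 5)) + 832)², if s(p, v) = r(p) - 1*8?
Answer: 2873025/4 ≈ 7.1826e+5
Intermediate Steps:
r(a) = -6 - a/2 (r(a) = -6 + (a + a)/(-4 + 0) = -6 + (2*a)/(-4) = -6 + (2*a)*(-¼) = -6 - a/2)
s(p, v) = -14 - p/2 (s(p, v) = (-6 - p/2) - 1*8 = (-6 - p/2) - 8 = -14 - p/2)
((-1 - s(5, 5)) + 832)² = ((-1 - (-14 - ½*5)) + 832)² = ((-1 - (-14 - 5/2)) + 832)² = ((-1 - 1*(-33/2)) + 832)² = ((-1 + 33/2) + 832)² = (31/2 + 832)² = (1695/2)² = 2873025/4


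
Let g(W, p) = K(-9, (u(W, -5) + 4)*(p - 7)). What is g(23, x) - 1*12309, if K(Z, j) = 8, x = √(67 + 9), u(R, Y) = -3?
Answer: -12301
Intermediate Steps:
x = 2*√19 (x = √76 = 2*√19 ≈ 8.7178)
g(W, p) = 8
g(23, x) - 1*12309 = 8 - 1*12309 = 8 - 12309 = -12301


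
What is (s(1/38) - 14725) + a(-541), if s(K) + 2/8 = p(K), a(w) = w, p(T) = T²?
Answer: -5511116/361 ≈ -15266.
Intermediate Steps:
s(K) = -¼ + K²
(s(1/38) - 14725) + a(-541) = ((-¼ + (1/38)²) - 14725) - 541 = ((-¼ + 1/1444) - 14725) - 541 = (-90/361 - 14725) - 541 = -5315815/361 - 541 = -5511116/361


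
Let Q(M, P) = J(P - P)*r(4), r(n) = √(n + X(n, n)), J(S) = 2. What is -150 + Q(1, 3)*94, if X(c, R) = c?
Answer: -150 + 376*√2 ≈ 381.74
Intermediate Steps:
r(n) = √2*√n (r(n) = √(n + n) = √(2*n) = √2*√n)
Q(M, P) = 4*√2 (Q(M, P) = 2*(√2*√4) = 2*(√2*2) = 2*(2*√2) = 4*√2)
-150 + Q(1, 3)*94 = -150 + (4*√2)*94 = -150 + 376*√2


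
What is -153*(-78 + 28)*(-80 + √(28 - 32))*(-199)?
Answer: 121788000 - 3044700*I ≈ 1.2179e+8 - 3.0447e+6*I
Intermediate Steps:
-153*(-78 + 28)*(-80 + √(28 - 32))*(-199) = -(-7650)*(-80 + √(-4))*(-199) = -(-7650)*(-80 + 2*I)*(-199) = -153*(4000 - 100*I)*(-199) = (-612000 + 15300*I)*(-199) = 121788000 - 3044700*I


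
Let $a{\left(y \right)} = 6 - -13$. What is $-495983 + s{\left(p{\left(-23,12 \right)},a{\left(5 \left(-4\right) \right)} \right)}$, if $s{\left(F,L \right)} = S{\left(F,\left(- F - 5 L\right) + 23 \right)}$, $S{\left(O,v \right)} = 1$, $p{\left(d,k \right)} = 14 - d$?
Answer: $-495982$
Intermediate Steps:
$a{\left(y \right)} = 19$ ($a{\left(y \right)} = 6 + 13 = 19$)
$s{\left(F,L \right)} = 1$
$-495983 + s{\left(p{\left(-23,12 \right)},a{\left(5 \left(-4\right) \right)} \right)} = -495983 + 1 = -495982$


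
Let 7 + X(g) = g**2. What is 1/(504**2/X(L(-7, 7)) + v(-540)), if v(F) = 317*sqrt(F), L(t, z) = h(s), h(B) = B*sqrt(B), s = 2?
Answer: -I/(-254016*I + 1902*sqrt(15)) ≈ 3.9335e-6 - 1.1407e-7*I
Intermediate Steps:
h(B) = B**(3/2)
L(t, z) = 2*sqrt(2) (L(t, z) = 2**(3/2) = 2*sqrt(2))
X(g) = -7 + g**2
1/(504**2/X(L(-7, 7)) + v(-540)) = 1/(504**2/(-7 + (2*sqrt(2))**2) + 317*sqrt(-540)) = 1/(254016/(-7 + 8) + 317*(6*I*sqrt(15))) = 1/(254016/1 + 1902*I*sqrt(15)) = 1/(254016*1 + 1902*I*sqrt(15)) = 1/(254016 + 1902*I*sqrt(15))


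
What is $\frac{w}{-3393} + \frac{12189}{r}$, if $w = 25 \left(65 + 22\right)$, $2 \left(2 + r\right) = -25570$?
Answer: $- \frac{795046}{498693} \approx -1.5943$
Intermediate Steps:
$r = -12787$ ($r = -2 + \frac{1}{2} \left(-25570\right) = -2 - 12785 = -12787$)
$w = 2175$ ($w = 25 \cdot 87 = 2175$)
$\frac{w}{-3393} + \frac{12189}{r} = \frac{2175}{-3393} + \frac{12189}{-12787} = 2175 \left(- \frac{1}{3393}\right) + 12189 \left(- \frac{1}{12787}\right) = - \frac{25}{39} - \frac{12189}{12787} = - \frac{795046}{498693}$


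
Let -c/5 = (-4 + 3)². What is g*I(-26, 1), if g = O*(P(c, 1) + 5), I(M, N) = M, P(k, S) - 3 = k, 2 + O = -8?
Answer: 780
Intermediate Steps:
O = -10 (O = -2 - 8 = -10)
c = -5 (c = -5*(-4 + 3)² = -5*(-1)² = -5*1 = -5)
P(k, S) = 3 + k
g = -30 (g = -10*((3 - 5) + 5) = -10*(-2 + 5) = -10*3 = -30)
g*I(-26, 1) = -30*(-26) = 780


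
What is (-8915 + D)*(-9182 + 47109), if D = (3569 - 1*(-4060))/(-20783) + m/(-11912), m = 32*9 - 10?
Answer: -41855427746074587/123783548 ≈ -3.3813e+8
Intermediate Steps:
m = 278 (m = 288 - 10 = 278)
D = -48327161/123783548 (D = (3569 - 1*(-4060))/(-20783) + 278/(-11912) = (3569 + 4060)*(-1/20783) + 278*(-1/11912) = 7629*(-1/20783) - 139/5956 = -7629/20783 - 139/5956 = -48327161/123783548 ≈ -0.39042)
(-8915 + D)*(-9182 + 47109) = (-8915 - 48327161/123783548)*(-9182 + 47109) = -1103578657581/123783548*37927 = -41855427746074587/123783548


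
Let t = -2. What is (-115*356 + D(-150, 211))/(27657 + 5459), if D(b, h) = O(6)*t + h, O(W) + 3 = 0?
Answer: -40723/33116 ≈ -1.2297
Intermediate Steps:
O(W) = -3 (O(W) = -3 + 0 = -3)
D(b, h) = 6 + h (D(b, h) = -3*(-2) + h = 6 + h)
(-115*356 + D(-150, 211))/(27657 + 5459) = (-115*356 + (6 + 211))/(27657 + 5459) = (-40940 + 217)/33116 = -40723*1/33116 = -40723/33116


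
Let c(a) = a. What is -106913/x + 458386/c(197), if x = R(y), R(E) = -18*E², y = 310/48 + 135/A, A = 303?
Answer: 135250951706802/55171864325 ≈ 2451.4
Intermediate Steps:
y = 16735/2424 (y = 310/48 + 135/303 = 310*(1/48) + 135*(1/303) = 155/24 + 45/101 = 16735/2424 ≈ 6.9039)
x = -280060225/326432 (x = -18*(16735/2424)² = -18*280060225/5875776 = -280060225/326432 ≈ -857.94)
-106913/x + 458386/c(197) = -106913/(-280060225/326432) + 458386/197 = -106913*(-326432/280060225) + 458386*(1/197) = 34899824416/280060225 + 458386/197 = 135250951706802/55171864325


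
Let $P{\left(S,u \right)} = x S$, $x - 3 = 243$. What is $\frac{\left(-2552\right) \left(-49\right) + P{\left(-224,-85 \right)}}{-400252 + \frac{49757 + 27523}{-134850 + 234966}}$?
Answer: $- \frac{145885698}{834823999} \approx -0.17475$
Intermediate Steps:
$x = 246$ ($x = 3 + 243 = 246$)
$P{\left(S,u \right)} = 246 S$
$\frac{\left(-2552\right) \left(-49\right) + P{\left(-224,-85 \right)}}{-400252 + \frac{49757 + 27523}{-134850 + 234966}} = \frac{\left(-2552\right) \left(-49\right) + 246 \left(-224\right)}{-400252 + \frac{49757 + 27523}{-134850 + 234966}} = \frac{125048 - 55104}{-400252 + \frac{77280}{100116}} = \frac{69944}{-400252 + 77280 \cdot \frac{1}{100116}} = \frac{69944}{-400252 + \frac{6440}{8343}} = \frac{69944}{- \frac{3339295996}{8343}} = 69944 \left(- \frac{8343}{3339295996}\right) = - \frac{145885698}{834823999}$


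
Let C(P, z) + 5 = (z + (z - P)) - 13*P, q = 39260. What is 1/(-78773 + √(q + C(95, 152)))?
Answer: -78773/6205147300 - √38229/6205147300 ≈ -1.2726e-5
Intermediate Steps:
C(P, z) = -5 - 14*P + 2*z (C(P, z) = -5 + ((z + (z - P)) - 13*P) = -5 + ((-P + 2*z) - 13*P) = -5 + (-14*P + 2*z) = -5 - 14*P + 2*z)
1/(-78773 + √(q + C(95, 152))) = 1/(-78773 + √(39260 + (-5 - 14*95 + 2*152))) = 1/(-78773 + √(39260 + (-5 - 1330 + 304))) = 1/(-78773 + √(39260 - 1031)) = 1/(-78773 + √38229)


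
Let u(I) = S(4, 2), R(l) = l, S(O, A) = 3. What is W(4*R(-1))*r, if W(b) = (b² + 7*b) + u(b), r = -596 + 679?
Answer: -747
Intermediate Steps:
u(I) = 3
r = 83
W(b) = 3 + b² + 7*b (W(b) = (b² + 7*b) + 3 = 3 + b² + 7*b)
W(4*R(-1))*r = (3 + (4*(-1))² + 7*(4*(-1)))*83 = (3 + (-4)² + 7*(-4))*83 = (3 + 16 - 28)*83 = -9*83 = -747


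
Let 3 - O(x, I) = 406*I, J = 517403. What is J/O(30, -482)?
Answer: 517403/195695 ≈ 2.6439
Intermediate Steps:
O(x, I) = 3 - 406*I
J/O(30, -482) = 517403/(3 - 406*(-482)) = 517403/(3 + 195692) = 517403/195695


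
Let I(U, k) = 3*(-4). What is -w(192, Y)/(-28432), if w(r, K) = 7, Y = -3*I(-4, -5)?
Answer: 7/28432 ≈ 0.00024620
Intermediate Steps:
I(U, k) = -12
Y = 36 (Y = -3*(-12) = 36)
-w(192, Y)/(-28432) = -7/(-28432) = -7*(-1)/28432 = -1*(-7/28432) = 7/28432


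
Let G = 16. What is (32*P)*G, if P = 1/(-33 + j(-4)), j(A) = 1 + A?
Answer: -128/9 ≈ -14.222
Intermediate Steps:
P = -1/36 (P = 1/(-33 + (1 - 4)) = 1/(-33 - 3) = 1/(-36) = -1/36 ≈ -0.027778)
(32*P)*G = (32*(-1/36))*16 = -8/9*16 = -128/9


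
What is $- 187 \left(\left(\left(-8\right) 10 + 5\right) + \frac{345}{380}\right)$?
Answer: $\frac{1052997}{76} \approx 13855.0$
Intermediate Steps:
$- 187 \left(\left(\left(-8\right) 10 + 5\right) + \frac{345}{380}\right) = - 187 \left(\left(-80 + 5\right) + 345 \cdot \frac{1}{380}\right) = - 187 \left(-75 + \frac{69}{76}\right) = \left(-187\right) \left(- \frac{5631}{76}\right) = \frac{1052997}{76}$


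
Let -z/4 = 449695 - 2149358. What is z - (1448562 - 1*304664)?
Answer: 5654754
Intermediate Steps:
z = 6798652 (z = -4*(449695 - 2149358) = -4*(-1699663) = 6798652)
z - (1448562 - 1*304664) = 6798652 - (1448562 - 1*304664) = 6798652 - (1448562 - 304664) = 6798652 - 1*1143898 = 6798652 - 1143898 = 5654754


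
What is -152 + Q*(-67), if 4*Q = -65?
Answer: 3747/4 ≈ 936.75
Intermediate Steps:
Q = -65/4 (Q = (¼)*(-65) = -65/4 ≈ -16.250)
-152 + Q*(-67) = -152 - 65/4*(-67) = -152 + 4355/4 = 3747/4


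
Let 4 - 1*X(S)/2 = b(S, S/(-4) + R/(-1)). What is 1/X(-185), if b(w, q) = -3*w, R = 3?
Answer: -1/1102 ≈ -0.00090744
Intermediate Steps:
b(w, q) = -3*w
X(S) = 8 + 6*S (X(S) = 8 - (-6)*S = 8 + 6*S)
1/X(-185) = 1/(8 + 6*(-185)) = 1/(8 - 1110) = 1/(-1102) = -1/1102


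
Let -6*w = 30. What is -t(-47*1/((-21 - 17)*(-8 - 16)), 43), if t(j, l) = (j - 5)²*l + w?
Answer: -908492587/831744 ≈ -1092.3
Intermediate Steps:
w = -5 (w = -⅙*30 = -5)
t(j, l) = -5 + l*(-5 + j)² (t(j, l) = (j - 5)²*l - 5 = (-5 + j)²*l - 5 = l*(-5 + j)² - 5 = -5 + l*(-5 + j)²)
-t(-47*1/((-21 - 17)*(-8 - 16)), 43) = -(-5 + 43*(-5 - 47*1/((-21 - 17)*(-8 - 16)))²) = -(-5 + 43*(-5 - 47/((-24*(-38))))²) = -(-5 + 43*(-5 - 47/912)²) = -(-5 + 43*(-4607/912)²) = -(-5 + 43*(21224449/831744)) = -(-5 + 912651307/831744) = -1*908492587/831744 = -908492587/831744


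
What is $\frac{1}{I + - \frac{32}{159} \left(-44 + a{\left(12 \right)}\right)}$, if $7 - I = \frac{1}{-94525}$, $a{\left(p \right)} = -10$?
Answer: $\frac{5009825}{89515228} \approx 0.055966$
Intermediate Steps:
$I = \frac{661676}{94525}$ ($I = 7 - \frac{1}{-94525} = 7 - - \frac{1}{94525} = 7 + \frac{1}{94525} = \frac{661676}{94525} \approx 7.0$)
$\frac{1}{I + - \frac{32}{159} \left(-44 + a{\left(12 \right)}\right)} = \frac{1}{\frac{661676}{94525} + - \frac{32}{159} \left(-44 - 10\right)} = \frac{1}{\frac{661676}{94525} + \left(-32\right) \frac{1}{159} \left(-54\right)} = \frac{1}{\frac{661676}{94525} - - \frac{576}{53}} = \frac{1}{\frac{661676}{94525} + \frac{576}{53}} = \frac{1}{\frac{89515228}{5009825}} = \frac{5009825}{89515228}$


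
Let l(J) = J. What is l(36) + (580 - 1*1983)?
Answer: -1367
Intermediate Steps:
l(36) + (580 - 1*1983) = 36 + (580 - 1*1983) = 36 + (580 - 1983) = 36 - 1403 = -1367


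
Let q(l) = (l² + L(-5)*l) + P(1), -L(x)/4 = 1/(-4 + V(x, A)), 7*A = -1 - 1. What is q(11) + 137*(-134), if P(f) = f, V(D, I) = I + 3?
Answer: -163816/9 ≈ -18202.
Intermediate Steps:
A = -2/7 (A = (-1 - 1)/7 = (⅐)*(-2) = -2/7 ≈ -0.28571)
V(D, I) = 3 + I
L(x) = 28/9 (L(x) = -4/(-4 + (3 - 2/7)) = -4/(-4 + 19/7) = -4/(-9/7) = -4*(-7/9) = 28/9)
q(l) = 1 + l² + 28*l/9 (q(l) = (l² + 28*l/9) + 1 = 1 + l² + 28*l/9)
q(11) + 137*(-134) = (1 + 11² + (28/9)*11) + 137*(-134) = (1 + 121 + 308/9) - 18358 = 1406/9 - 18358 = -163816/9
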